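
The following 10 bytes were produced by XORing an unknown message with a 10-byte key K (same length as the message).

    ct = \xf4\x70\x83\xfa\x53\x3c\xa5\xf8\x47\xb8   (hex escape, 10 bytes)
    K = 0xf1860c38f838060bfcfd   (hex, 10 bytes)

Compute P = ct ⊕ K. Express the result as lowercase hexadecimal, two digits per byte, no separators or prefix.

byte 0: 244 XOR 241 =   5
byte 1: 112 XOR 134 = 246
byte 2: 131 XOR  12 = 143
byte 3: 250 XOR  56 = 194
byte 4:  83 XOR 248 = 171
byte 5:  60 XOR  56 =   4
byte 6: 165 XOR   6 = 163
byte 7: 248 XOR  11 = 243
byte 8:  71 XOR 252 = 187
byte 9: 184 XOR 253 =  69

05f68fc2ab04a3f3bb45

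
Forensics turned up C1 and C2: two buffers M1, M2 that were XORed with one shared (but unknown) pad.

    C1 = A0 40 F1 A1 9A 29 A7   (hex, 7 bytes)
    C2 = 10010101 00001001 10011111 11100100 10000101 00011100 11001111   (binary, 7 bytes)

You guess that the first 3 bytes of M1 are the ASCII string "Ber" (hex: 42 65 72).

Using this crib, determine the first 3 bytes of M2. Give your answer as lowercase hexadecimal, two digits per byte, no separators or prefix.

First, C1 ⊕ C2 = (M1 ⊕ K) ⊕ (M2 ⊕ K) = M1 ⊕ M2, so the key drops out. Then M2 = (M1 ⊕ M2) ⊕ M1 over the first 3 bytes.
byte 0: (a0 xor 95) xor 42 = 35 xor 42 = 77
byte 1: (40 xor 09) xor 65 = 49 xor 65 = 2c
byte 2: (f1 xor 9f) xor 72 = 6e xor 72 = 1c

772c1c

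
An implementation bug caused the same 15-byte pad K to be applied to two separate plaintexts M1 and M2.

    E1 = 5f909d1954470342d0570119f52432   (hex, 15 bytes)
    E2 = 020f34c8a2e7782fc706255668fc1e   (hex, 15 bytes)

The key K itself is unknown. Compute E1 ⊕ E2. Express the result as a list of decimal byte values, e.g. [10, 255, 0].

[93, 159, 169, 209, 246, 160, 123, 109, 23, 81, 36, 79, 157, 216, 44]

E1 ⊕ E2 = (M1 ⊕ K) ⊕ (M2 ⊕ K) = M1 ⊕ M2 — the shared key cancels under XOR.
5f XOR 02 = 5d
90 XOR 0f = 9f
9d XOR 34 = a9
19 XOR c8 = d1
54 XOR a2 = f6
47 XOR e7 = a0
03 XOR 78 = 7b
42 XOR 2f = 6d
d0 XOR c7 = 17
57 XOR 06 = 51
01 XOR 25 = 24
19 XOR 56 = 4f
f5 XOR 68 = 9d
24 XOR fc = d8
32 XOR 1e = 2c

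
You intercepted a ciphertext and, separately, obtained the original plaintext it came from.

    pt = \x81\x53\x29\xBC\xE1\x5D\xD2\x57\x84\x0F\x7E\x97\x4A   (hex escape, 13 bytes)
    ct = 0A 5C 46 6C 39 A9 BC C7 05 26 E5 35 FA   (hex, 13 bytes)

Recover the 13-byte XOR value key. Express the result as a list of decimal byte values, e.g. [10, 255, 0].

Since ct = pt ⊕ key, XORing both sides with pt gives key = pt ⊕ ct.
10000001 ⊕ 00001010 = 10001011
01010011 ⊕ 01011100 = 00001111
00101001 ⊕ 01000110 = 01101111
10111100 ⊕ 01101100 = 11010000
11100001 ⊕ 00111001 = 11011000
01011101 ⊕ 10101001 = 11110100
11010010 ⊕ 10111100 = 01101110
01010111 ⊕ 11000111 = 10010000
10000100 ⊕ 00000101 = 10000001
00001111 ⊕ 00100110 = 00101001
01111110 ⊕ 11100101 = 10011011
10010111 ⊕ 00110101 = 10100010
01001010 ⊕ 11111010 = 10110000

[139, 15, 111, 208, 216, 244, 110, 144, 129, 41, 155, 162, 176]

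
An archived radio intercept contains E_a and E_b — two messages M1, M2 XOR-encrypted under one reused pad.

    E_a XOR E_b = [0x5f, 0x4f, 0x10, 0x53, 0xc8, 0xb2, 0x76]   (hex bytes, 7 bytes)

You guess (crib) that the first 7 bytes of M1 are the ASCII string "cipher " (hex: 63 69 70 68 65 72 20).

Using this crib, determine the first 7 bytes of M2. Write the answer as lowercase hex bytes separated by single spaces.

Since E_a ⊕ E_b = M1 ⊕ M2, XORing with the guessed M1 bytes yields the corresponding M2 bytes: M2 = (E_a ⊕ E_b) ⊕ M1.
byte 0:  95 xor  99 =  60
byte 1:  79 xor 105 =  38
byte 2:  16 xor 112 =  96
byte 3:  83 xor 104 =  59
byte 4: 200 xor 101 = 173
byte 5: 178 xor 114 = 192
byte 6: 118 xor  32 =  86

3c 26 60 3b ad c0 56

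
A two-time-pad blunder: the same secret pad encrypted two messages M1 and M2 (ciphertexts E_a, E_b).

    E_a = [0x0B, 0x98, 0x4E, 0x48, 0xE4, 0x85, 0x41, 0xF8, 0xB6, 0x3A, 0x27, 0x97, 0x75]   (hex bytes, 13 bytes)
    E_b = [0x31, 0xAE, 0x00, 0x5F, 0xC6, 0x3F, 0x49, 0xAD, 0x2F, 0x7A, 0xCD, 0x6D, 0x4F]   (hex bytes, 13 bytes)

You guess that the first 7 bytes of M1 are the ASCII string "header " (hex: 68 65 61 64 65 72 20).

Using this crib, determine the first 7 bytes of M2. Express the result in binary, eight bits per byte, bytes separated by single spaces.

01010010 01010011 00101111 01110011 01000111 11001000 00101000

First, E_a ⊕ E_b = (M1 ⊕ K) ⊕ (M2 ⊕ K) = M1 ⊕ M2, so the key drops out. Then M2 = (M1 ⊕ M2) ⊕ M1 over the first 7 bytes.
byte 0: (0b XOR 31) XOR 68 = 3a XOR 68 = 52
byte 1: (98 XOR ae) XOR 65 = 36 XOR 65 = 53
byte 2: (4e XOR 00) XOR 61 = 4e XOR 61 = 2f
byte 3: (48 XOR 5f) XOR 64 = 17 XOR 64 = 73
byte 4: (e4 XOR c6) XOR 65 = 22 XOR 65 = 47
byte 5: (85 XOR 3f) XOR 72 = ba XOR 72 = c8
byte 6: (41 XOR 49) XOR 20 = 08 XOR 20 = 28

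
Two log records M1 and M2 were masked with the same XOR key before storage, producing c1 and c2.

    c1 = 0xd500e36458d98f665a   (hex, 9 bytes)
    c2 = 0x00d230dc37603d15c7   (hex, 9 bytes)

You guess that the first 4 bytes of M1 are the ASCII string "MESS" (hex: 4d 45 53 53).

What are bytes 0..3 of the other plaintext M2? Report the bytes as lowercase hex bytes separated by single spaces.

First, c1 ⊕ c2 = (M1 ⊕ K) ⊕ (M2 ⊕ K) = M1 ⊕ M2, so the key drops out. Then M2 = (M1 ⊕ M2) ⊕ M1 over the first 4 bytes.
byte 0: (d5 ⊕ 00) ⊕ 4d = d5 ⊕ 4d = 98
byte 1: (00 ⊕ d2) ⊕ 45 = d2 ⊕ 45 = 97
byte 2: (e3 ⊕ 30) ⊕ 53 = d3 ⊕ 53 = 80
byte 3: (64 ⊕ dc) ⊕ 53 = b8 ⊕ 53 = eb

98 97 80 eb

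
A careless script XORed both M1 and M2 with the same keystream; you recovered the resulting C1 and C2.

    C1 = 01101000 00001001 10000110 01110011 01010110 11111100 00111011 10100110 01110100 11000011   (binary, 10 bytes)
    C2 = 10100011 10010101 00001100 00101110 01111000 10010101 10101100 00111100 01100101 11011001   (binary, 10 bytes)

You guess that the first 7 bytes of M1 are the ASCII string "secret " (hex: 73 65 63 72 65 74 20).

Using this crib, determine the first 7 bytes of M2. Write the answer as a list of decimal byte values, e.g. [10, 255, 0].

First, C1 ⊕ C2 = (M1 ⊕ K) ⊕ (M2 ⊕ K) = M1 ⊕ M2, so the key drops out. Then M2 = (M1 ⊕ M2) ⊕ M1 over the first 7 bytes.
byte 0: (68 ⊕ a3) ⊕ 73 = cb ⊕ 73 = b8
byte 1: (09 ⊕ 95) ⊕ 65 = 9c ⊕ 65 = f9
byte 2: (86 ⊕ 0c) ⊕ 63 = 8a ⊕ 63 = e9
byte 3: (73 ⊕ 2e) ⊕ 72 = 5d ⊕ 72 = 2f
byte 4: (56 ⊕ 78) ⊕ 65 = 2e ⊕ 65 = 4b
byte 5: (fc ⊕ 95) ⊕ 74 = 69 ⊕ 74 = 1d
byte 6: (3b ⊕ ac) ⊕ 20 = 97 ⊕ 20 = b7

[184, 249, 233, 47, 75, 29, 183]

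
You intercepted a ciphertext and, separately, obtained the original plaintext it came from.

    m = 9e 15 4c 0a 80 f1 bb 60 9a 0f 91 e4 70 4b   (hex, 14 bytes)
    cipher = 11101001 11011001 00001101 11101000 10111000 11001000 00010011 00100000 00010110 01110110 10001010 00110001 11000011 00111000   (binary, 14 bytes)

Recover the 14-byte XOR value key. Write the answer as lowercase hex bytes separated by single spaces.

77 cc 41 e2 38 39 a8 40 8c 79 1b d5 b3 73

Since cipher = m ⊕ key, XORing both sides with m gives key = m ⊕ cipher.
158 ^ 233 = 119
 21 ^ 217 = 204
 76 ^  13 =  65
 10 ^ 232 = 226
128 ^ 184 =  56
241 ^ 200 =  57
187 ^  19 = 168
 96 ^  32 =  64
154 ^  22 = 140
 15 ^ 118 = 121
145 ^ 138 =  27
228 ^  49 = 213
112 ^ 195 = 179
 75 ^  56 = 115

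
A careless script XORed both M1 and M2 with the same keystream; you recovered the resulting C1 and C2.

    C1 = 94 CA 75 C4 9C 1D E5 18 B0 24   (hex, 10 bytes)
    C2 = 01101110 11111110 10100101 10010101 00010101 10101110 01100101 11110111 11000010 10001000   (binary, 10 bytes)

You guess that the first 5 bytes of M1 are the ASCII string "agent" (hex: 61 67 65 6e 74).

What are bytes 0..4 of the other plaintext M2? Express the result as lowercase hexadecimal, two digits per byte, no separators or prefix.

First, C1 ⊕ C2 = (M1 ⊕ K) ⊕ (M2 ⊕ K) = M1 ⊕ M2, so the key drops out. Then M2 = (M1 ⊕ M2) ⊕ M1 over the first 5 bytes.
byte 0: (94 ⊕ 6e) ⊕ 61 = fa ⊕ 61 = 9b
byte 1: (ca ⊕ fe) ⊕ 67 = 34 ⊕ 67 = 53
byte 2: (75 ⊕ a5) ⊕ 65 = d0 ⊕ 65 = b5
byte 3: (c4 ⊕ 95) ⊕ 6e = 51 ⊕ 6e = 3f
byte 4: (9c ⊕ 15) ⊕ 74 = 89 ⊕ 74 = fd

9b53b53ffd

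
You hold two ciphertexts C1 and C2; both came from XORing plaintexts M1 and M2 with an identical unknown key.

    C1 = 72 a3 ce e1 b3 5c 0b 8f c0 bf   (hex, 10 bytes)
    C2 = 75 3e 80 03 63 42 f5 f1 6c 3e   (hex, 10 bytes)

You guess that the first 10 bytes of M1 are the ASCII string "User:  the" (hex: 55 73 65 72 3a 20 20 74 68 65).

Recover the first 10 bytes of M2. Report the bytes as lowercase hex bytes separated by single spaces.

First, C1 ⊕ C2 = (M1 ⊕ K) ⊕ (M2 ⊕ K) = M1 ⊕ M2, so the key drops out. Then M2 = (M1 ⊕ M2) ⊕ M1 over the first 10 bytes.
byte 0: (72 xor 75) xor 55 = 07 xor 55 = 52
byte 1: (a3 xor 3e) xor 73 = 9d xor 73 = ee
byte 2: (ce xor 80) xor 65 = 4e xor 65 = 2b
byte 3: (e1 xor 03) xor 72 = e2 xor 72 = 90
byte 4: (b3 xor 63) xor 3a = d0 xor 3a = ea
byte 5: (5c xor 42) xor 20 = 1e xor 20 = 3e
byte 6: (0b xor f5) xor 20 = fe xor 20 = de
byte 7: (8f xor f1) xor 74 = 7e xor 74 = 0a
byte 8: (c0 xor 6c) xor 68 = ac xor 68 = c4
byte 9: (bf xor 3e) xor 65 = 81 xor 65 = e4

52 ee 2b 90 ea 3e de 0a c4 e4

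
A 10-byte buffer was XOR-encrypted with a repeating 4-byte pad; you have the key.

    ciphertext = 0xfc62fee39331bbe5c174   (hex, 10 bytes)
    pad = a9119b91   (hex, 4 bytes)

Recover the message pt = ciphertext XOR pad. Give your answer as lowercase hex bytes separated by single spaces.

The 4-byte key repeats, so the effective keystream is a9 11 9b 91 a9 11 9b 91 a9 11.
byte 0: fc ^ a9 = 55
byte 1: 62 ^ 11 = 73
byte 2: fe ^ 9b = 65
byte 3: e3 ^ 91 = 72
byte 4: 93 ^ a9 = 3a
byte 5: 31 ^ 11 = 20
byte 6: bb ^ 9b = 20
byte 7: e5 ^ 91 = 74
byte 8: c1 ^ a9 = 68
byte 9: 74 ^ 11 = 65

55 73 65 72 3a 20 20 74 68 65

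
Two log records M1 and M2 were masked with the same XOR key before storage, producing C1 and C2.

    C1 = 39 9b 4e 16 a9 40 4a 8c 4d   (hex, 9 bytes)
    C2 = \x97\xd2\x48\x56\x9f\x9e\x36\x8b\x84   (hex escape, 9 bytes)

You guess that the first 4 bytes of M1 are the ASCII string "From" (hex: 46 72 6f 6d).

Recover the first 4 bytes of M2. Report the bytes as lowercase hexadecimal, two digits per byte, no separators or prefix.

e83b692d

First, C1 ⊕ C2 = (M1 ⊕ K) ⊕ (M2 ⊕ K) = M1 ⊕ M2, so the key drops out. Then M2 = (M1 ⊕ M2) ⊕ M1 over the first 4 bytes.
byte 0: (39 ^ 97) ^ 46 = ae ^ 46 = e8
byte 1: (9b ^ d2) ^ 72 = 49 ^ 72 = 3b
byte 2: (4e ^ 48) ^ 6f = 06 ^ 6f = 69
byte 3: (16 ^ 56) ^ 6d = 40 ^ 6d = 2d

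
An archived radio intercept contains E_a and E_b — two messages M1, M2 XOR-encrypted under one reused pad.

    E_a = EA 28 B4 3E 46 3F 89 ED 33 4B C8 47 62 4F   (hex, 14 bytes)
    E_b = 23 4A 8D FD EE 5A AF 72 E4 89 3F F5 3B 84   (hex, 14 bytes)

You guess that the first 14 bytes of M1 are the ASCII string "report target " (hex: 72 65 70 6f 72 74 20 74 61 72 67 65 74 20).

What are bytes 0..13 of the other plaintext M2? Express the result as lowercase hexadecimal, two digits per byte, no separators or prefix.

bb0749acda1106ebb6b090d72deb

First, E_a ⊕ E_b = (M1 ⊕ K) ⊕ (M2 ⊕ K) = M1 ⊕ M2, so the key drops out. Then M2 = (M1 ⊕ M2) ⊕ M1 over the first 14 bytes.
byte 0: (ea ⊕ 23) ⊕ 72 = c9 ⊕ 72 = bb
byte 1: (28 ⊕ 4a) ⊕ 65 = 62 ⊕ 65 = 07
byte 2: (b4 ⊕ 8d) ⊕ 70 = 39 ⊕ 70 = 49
byte 3: (3e ⊕ fd) ⊕ 6f = c3 ⊕ 6f = ac
byte 4: (46 ⊕ ee) ⊕ 72 = a8 ⊕ 72 = da
byte 5: (3f ⊕ 5a) ⊕ 74 = 65 ⊕ 74 = 11
byte 6: (89 ⊕ af) ⊕ 20 = 26 ⊕ 20 = 06
byte 7: (ed ⊕ 72) ⊕ 74 = 9f ⊕ 74 = eb
byte 8: (33 ⊕ e4) ⊕ 61 = d7 ⊕ 61 = b6
byte 9: (4b ⊕ 89) ⊕ 72 = c2 ⊕ 72 = b0
byte 10: (c8 ⊕ 3f) ⊕ 67 = f7 ⊕ 67 = 90
byte 11: (47 ⊕ f5) ⊕ 65 = b2 ⊕ 65 = d7
byte 12: (62 ⊕ 3b) ⊕ 74 = 59 ⊕ 74 = 2d
byte 13: (4f ⊕ 84) ⊕ 20 = cb ⊕ 20 = eb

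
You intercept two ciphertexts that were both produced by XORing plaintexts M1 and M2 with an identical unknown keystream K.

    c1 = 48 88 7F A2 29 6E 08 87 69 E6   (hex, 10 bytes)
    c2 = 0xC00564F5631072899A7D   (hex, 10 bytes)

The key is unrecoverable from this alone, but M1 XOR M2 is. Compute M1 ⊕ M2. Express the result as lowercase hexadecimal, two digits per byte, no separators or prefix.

888d1b574a7e7a0ef39b

c1 ⊕ c2 = (M1 ⊕ K) ⊕ (M2 ⊕ K) = M1 ⊕ M2 — the shared key cancels under XOR.
48 ^ c0 = 88
88 ^ 05 = 8d
7f ^ 64 = 1b
a2 ^ f5 = 57
29 ^ 63 = 4a
6e ^ 10 = 7e
08 ^ 72 = 7a
87 ^ 89 = 0e
69 ^ 9a = f3
e6 ^ 7d = 9b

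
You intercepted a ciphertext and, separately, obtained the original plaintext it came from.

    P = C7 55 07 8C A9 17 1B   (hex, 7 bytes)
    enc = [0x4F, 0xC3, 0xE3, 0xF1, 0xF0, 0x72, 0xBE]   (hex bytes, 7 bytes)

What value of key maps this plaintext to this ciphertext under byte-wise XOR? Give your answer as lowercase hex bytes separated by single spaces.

88 96 e4 7d 59 65 a5

Since enc = P ⊕ key, XORing both sides with P gives key = P ⊕ enc.
c7 XOR 4f = 88
55 XOR c3 = 96
07 XOR e3 = e4
8c XOR f1 = 7d
a9 XOR f0 = 59
17 XOR 72 = 65
1b XOR be = a5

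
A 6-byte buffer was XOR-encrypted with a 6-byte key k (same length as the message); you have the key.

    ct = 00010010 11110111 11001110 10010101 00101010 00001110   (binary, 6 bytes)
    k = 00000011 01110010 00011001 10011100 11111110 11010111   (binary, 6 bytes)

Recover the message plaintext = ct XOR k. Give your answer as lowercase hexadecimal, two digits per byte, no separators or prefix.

1185d709d4d9

 18 ^   3 =  17
247 ^ 114 = 133
206 ^  25 = 215
149 ^ 156 =   9
 42 ^ 254 = 212
 14 ^ 215 = 217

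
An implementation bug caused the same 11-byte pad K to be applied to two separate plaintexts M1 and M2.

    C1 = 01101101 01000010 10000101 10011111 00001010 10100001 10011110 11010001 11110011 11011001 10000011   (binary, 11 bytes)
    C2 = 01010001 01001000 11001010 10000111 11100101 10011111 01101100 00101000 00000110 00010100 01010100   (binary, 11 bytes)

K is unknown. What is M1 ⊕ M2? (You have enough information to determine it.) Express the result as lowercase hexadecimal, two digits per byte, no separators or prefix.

3c0a4f18ef3ef2f9f5cdd7

C1 ⊕ C2 = (M1 ⊕ K) ⊕ (M2 ⊕ K) = M1 ⊕ M2 — the shared key cancels under XOR.
byte 0: 6d ^ 51 = 3c
byte 1: 42 ^ 48 = 0a
byte 2: 85 ^ ca = 4f
byte 3: 9f ^ 87 = 18
byte 4: 0a ^ e5 = ef
byte 5: a1 ^ 9f = 3e
byte 6: 9e ^ 6c = f2
byte 7: d1 ^ 28 = f9
byte 8: f3 ^ 06 = f5
byte 9: d9 ^ 14 = cd
byte 10: 83 ^ 54 = d7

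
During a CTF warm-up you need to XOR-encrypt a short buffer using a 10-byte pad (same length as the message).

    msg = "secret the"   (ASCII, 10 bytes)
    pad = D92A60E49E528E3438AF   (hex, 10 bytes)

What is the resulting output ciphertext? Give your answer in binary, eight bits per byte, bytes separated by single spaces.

10101010 01001111 00000011 10010110 11111011 00100110 10101110 01000000 01010000 11001010

01110011 XOR 11011001 = 10101010
01100101 XOR 00101010 = 01001111
01100011 XOR 01100000 = 00000011
01110010 XOR 11100100 = 10010110
01100101 XOR 10011110 = 11111011
01110100 XOR 01010010 = 00100110
00100000 XOR 10001110 = 10101110
01110100 XOR 00110100 = 01000000
01101000 XOR 00111000 = 01010000
01100101 XOR 10101111 = 11001010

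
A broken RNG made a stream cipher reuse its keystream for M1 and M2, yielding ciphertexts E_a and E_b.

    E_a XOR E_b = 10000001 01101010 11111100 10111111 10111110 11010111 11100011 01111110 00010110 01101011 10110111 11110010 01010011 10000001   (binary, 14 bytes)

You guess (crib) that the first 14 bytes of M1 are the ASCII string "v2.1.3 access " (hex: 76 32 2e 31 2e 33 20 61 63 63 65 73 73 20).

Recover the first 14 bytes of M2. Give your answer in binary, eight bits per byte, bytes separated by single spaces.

Since E_a ⊕ E_b = M1 ⊕ M2, XORing with the guessed M1 bytes yields the corresponding M2 bytes: M2 = (E_a ⊕ E_b) ⊕ M1.
81 xor 76 = f7
6a xor 32 = 58
fc xor 2e = d2
bf xor 31 = 8e
be xor 2e = 90
d7 xor 33 = e4
e3 xor 20 = c3
7e xor 61 = 1f
16 xor 63 = 75
6b xor 63 = 08
b7 xor 65 = d2
f2 xor 73 = 81
53 xor 73 = 20
81 xor 20 = a1

11110111 01011000 11010010 10001110 10010000 11100100 11000011 00011111 01110101 00001000 11010010 10000001 00100000 10100001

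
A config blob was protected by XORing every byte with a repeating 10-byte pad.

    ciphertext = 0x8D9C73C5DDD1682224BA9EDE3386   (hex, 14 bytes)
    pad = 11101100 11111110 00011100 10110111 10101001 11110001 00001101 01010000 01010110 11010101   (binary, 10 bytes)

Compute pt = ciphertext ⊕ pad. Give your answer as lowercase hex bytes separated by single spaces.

61 62 6f 72 74 20 65 72 72 6f 72 20 2f 31

The 10-byte key repeats, so the effective keystream is ec fe 1c b7 a9 f1 0d 50 56 d5 ec fe 1c b7.
byte 0: 8d xor ec = 61
byte 1: 9c xor fe = 62
byte 2: 73 xor 1c = 6f
byte 3: c5 xor b7 = 72
byte 4: dd xor a9 = 74
byte 5: d1 xor f1 = 20
byte 6: 68 xor 0d = 65
byte 7: 22 xor 50 = 72
byte 8: 24 xor 56 = 72
byte 9: ba xor d5 = 6f
byte 10: 9e xor ec = 72
byte 11: de xor fe = 20
byte 12: 33 xor 1c = 2f
byte 13: 86 xor b7 = 31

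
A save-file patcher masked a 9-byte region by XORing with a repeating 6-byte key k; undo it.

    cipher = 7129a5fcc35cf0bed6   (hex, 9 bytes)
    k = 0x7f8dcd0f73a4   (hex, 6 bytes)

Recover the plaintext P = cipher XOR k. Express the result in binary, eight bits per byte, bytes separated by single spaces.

00001110 10100100 01101000 11110011 10110000 11111000 10001111 00110011 00011011

The 6-byte key repeats, so the effective keystream is 7f 8d cd 0f 73 a4 7f 8d cd.
byte 0: 71 XOR 7f = 0e
byte 1: 29 XOR 8d = a4
byte 2: a5 XOR cd = 68
byte 3: fc XOR 0f = f3
byte 4: c3 XOR 73 = b0
byte 5: 5c XOR a4 = f8
byte 6: f0 XOR 7f = 8f
byte 7: be XOR 8d = 33
byte 8: d6 XOR cd = 1b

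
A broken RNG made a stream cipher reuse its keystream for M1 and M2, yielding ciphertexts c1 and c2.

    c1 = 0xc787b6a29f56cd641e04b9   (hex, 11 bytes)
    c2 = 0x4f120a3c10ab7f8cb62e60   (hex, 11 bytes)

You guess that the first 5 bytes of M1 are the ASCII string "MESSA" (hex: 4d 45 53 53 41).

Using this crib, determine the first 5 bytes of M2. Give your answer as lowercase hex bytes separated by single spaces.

c5 d0 ef cd ce

First, c1 ⊕ c2 = (M1 ⊕ K) ⊕ (M2 ⊕ K) = M1 ⊕ M2, so the key drops out. Then M2 = (M1 ⊕ M2) ⊕ M1 over the first 5 bytes.
byte 0: (c7 XOR 4f) XOR 4d = 88 XOR 4d = c5
byte 1: (87 XOR 12) XOR 45 = 95 XOR 45 = d0
byte 2: (b6 XOR 0a) XOR 53 = bc XOR 53 = ef
byte 3: (a2 XOR 3c) XOR 53 = 9e XOR 53 = cd
byte 4: (9f XOR 10) XOR 41 = 8f XOR 41 = ce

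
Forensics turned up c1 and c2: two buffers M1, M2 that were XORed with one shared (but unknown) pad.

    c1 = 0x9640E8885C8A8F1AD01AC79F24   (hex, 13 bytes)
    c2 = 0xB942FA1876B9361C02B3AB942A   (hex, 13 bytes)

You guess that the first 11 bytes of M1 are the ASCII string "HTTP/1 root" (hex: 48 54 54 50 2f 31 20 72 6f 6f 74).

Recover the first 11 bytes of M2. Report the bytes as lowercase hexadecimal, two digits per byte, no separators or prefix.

First, c1 ⊕ c2 = (M1 ⊕ K) ⊕ (M2 ⊕ K) = M1 ⊕ M2, so the key drops out. Then M2 = (M1 ⊕ M2) ⊕ M1 over the first 11 bytes.
byte 0: (96 XOR b9) XOR 48 = 2f XOR 48 = 67
byte 1: (40 XOR 42) XOR 54 = 02 XOR 54 = 56
byte 2: (e8 XOR fa) XOR 54 = 12 XOR 54 = 46
byte 3: (88 XOR 18) XOR 50 = 90 XOR 50 = c0
byte 4: (5c XOR 76) XOR 2f = 2a XOR 2f = 05
byte 5: (8a XOR b9) XOR 31 = 33 XOR 31 = 02
byte 6: (8f XOR 36) XOR 20 = b9 XOR 20 = 99
byte 7: (1a XOR 1c) XOR 72 = 06 XOR 72 = 74
byte 8: (d0 XOR 02) XOR 6f = d2 XOR 6f = bd
byte 9: (1a XOR b3) XOR 6f = a9 XOR 6f = c6
byte 10: (c7 XOR ab) XOR 74 = 6c XOR 74 = 18

675646c005029974bdc618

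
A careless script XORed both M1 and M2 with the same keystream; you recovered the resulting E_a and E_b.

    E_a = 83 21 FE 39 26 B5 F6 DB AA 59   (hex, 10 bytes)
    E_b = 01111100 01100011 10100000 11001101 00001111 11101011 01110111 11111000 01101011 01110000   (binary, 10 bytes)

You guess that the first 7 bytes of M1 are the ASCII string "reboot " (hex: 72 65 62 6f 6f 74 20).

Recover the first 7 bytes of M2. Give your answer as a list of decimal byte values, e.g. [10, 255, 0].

First, E_a ⊕ E_b = (M1 ⊕ K) ⊕ (M2 ⊕ K) = M1 ⊕ M2, so the key drops out. Then M2 = (M1 ⊕ M2) ⊕ M1 over the first 7 bytes.
byte 0: (83 XOR 7c) XOR 72 = ff XOR 72 = 8d
byte 1: (21 XOR 63) XOR 65 = 42 XOR 65 = 27
byte 2: (fe XOR a0) XOR 62 = 5e XOR 62 = 3c
byte 3: (39 XOR cd) XOR 6f = f4 XOR 6f = 9b
byte 4: (26 XOR 0f) XOR 6f = 29 XOR 6f = 46
byte 5: (b5 XOR eb) XOR 74 = 5e XOR 74 = 2a
byte 6: (f6 XOR 77) XOR 20 = 81 XOR 20 = a1

[141, 39, 60, 155, 70, 42, 161]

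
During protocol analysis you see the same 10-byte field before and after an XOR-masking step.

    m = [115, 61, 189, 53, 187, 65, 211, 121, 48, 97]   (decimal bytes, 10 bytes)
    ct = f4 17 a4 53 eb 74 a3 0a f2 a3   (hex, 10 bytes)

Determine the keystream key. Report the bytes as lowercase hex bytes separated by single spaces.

87 2a 19 66 50 35 70 73 c2 c2

Since ct = m ⊕ key, XORing both sides with m gives key = m ⊕ ct.
115 ^ 244 = 135
 61 ^  23 =  42
189 ^ 164 =  25
 53 ^  83 = 102
187 ^ 235 =  80
 65 ^ 116 =  53
211 ^ 163 = 112
121 ^  10 = 115
 48 ^ 242 = 194
 97 ^ 163 = 194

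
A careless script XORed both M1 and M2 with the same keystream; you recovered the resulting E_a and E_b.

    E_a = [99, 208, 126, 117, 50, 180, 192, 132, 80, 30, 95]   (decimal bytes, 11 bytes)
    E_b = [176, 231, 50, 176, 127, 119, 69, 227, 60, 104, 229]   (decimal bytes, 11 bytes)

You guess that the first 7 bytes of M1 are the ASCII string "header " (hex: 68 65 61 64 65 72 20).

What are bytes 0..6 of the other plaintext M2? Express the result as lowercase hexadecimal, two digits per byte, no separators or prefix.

First, E_a ⊕ E_b = (M1 ⊕ K) ⊕ (M2 ⊕ K) = M1 ⊕ M2, so the key drops out. Then M2 = (M1 ⊕ M2) ⊕ M1 over the first 7 bytes.
byte 0: (63 ⊕ b0) ⊕ 68 = d3 ⊕ 68 = bb
byte 1: (d0 ⊕ e7) ⊕ 65 = 37 ⊕ 65 = 52
byte 2: (7e ⊕ 32) ⊕ 61 = 4c ⊕ 61 = 2d
byte 3: (75 ⊕ b0) ⊕ 64 = c5 ⊕ 64 = a1
byte 4: (32 ⊕ 7f) ⊕ 65 = 4d ⊕ 65 = 28
byte 5: (b4 ⊕ 77) ⊕ 72 = c3 ⊕ 72 = b1
byte 6: (c0 ⊕ 45) ⊕ 20 = 85 ⊕ 20 = a5

bb522da128b1a5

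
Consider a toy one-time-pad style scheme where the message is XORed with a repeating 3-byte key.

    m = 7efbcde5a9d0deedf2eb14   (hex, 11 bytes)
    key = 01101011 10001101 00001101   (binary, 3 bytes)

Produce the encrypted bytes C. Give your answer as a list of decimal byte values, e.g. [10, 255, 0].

[21, 118, 192, 142, 36, 221, 181, 96, 255, 128, 153]

The 3-byte key repeats, so the effective keystream is 6b 8d 0d 6b 8d 0d 6b 8d 0d 6b 8d.
byte 0: 7e XOR 6b = 15
byte 1: fb XOR 8d = 76
byte 2: cd XOR 0d = c0
byte 3: e5 XOR 6b = 8e
byte 4: a9 XOR 8d = 24
byte 5: d0 XOR 0d = dd
byte 6: de XOR 6b = b5
byte 7: ed XOR 8d = 60
byte 8: f2 XOR 0d = ff
byte 9: eb XOR 6b = 80
byte 10: 14 XOR 8d = 99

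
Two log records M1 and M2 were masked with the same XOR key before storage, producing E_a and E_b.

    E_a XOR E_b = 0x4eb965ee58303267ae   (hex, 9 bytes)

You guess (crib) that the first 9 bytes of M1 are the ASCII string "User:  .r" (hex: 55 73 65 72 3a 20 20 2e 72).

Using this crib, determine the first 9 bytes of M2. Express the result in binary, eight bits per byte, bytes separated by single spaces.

00011011 11001010 00000000 10011100 01100010 00010000 00010010 01001001 11011100

Since E_a ⊕ E_b = M1 ⊕ M2, XORing with the guessed M1 bytes yields the corresponding M2 bytes: M2 = (E_a ⊕ E_b) ⊕ M1.
4e XOR 55 = 1b
b9 XOR 73 = ca
65 XOR 65 = 00
ee XOR 72 = 9c
58 XOR 3a = 62
30 XOR 20 = 10
32 XOR 20 = 12
67 XOR 2e = 49
ae XOR 72 = dc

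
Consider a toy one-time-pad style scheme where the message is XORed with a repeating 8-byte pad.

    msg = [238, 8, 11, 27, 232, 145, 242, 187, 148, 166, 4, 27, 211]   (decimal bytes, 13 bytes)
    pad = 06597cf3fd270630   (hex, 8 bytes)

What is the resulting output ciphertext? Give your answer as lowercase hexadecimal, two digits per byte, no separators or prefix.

The 8-byte key repeats, so the effective keystream is 06 59 7c f3 fd 27 06 30 06 59 7c f3 fd.
byte 0: 238 ⊕   6 = 232
byte 1:   8 ⊕  89 =  81
byte 2:  11 ⊕ 124 = 119
byte 3:  27 ⊕ 243 = 232
byte 4: 232 ⊕ 253 =  21
byte 5: 145 ⊕  39 = 182
byte 6: 242 ⊕   6 = 244
byte 7: 187 ⊕  48 = 139
byte 8: 148 ⊕   6 = 146
byte 9: 166 ⊕  89 = 255
byte 10:   4 ⊕ 124 = 120
byte 11:  27 ⊕ 243 = 232
byte 12: 211 ⊕ 253 =  46

e85177e815b6f48b92ff78e82e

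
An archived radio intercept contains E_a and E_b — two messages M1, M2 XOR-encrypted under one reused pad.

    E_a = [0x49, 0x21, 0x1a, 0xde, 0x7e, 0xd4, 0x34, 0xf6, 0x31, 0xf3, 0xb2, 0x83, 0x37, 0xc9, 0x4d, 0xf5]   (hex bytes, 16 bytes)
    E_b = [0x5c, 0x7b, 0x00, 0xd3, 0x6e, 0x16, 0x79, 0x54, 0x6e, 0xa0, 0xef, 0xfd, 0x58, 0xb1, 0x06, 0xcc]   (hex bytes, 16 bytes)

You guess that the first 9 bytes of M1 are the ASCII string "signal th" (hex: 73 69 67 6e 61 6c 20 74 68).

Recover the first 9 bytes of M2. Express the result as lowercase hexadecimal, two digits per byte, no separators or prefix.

66337d6371ae6dd637

First, E_a ⊕ E_b = (M1 ⊕ K) ⊕ (M2 ⊕ K) = M1 ⊕ M2, so the key drops out. Then M2 = (M1 ⊕ M2) ⊕ M1 over the first 9 bytes.
byte 0: (49 xor 5c) xor 73 = 15 xor 73 = 66
byte 1: (21 xor 7b) xor 69 = 5a xor 69 = 33
byte 2: (1a xor 00) xor 67 = 1a xor 67 = 7d
byte 3: (de xor d3) xor 6e = 0d xor 6e = 63
byte 4: (7e xor 6e) xor 61 = 10 xor 61 = 71
byte 5: (d4 xor 16) xor 6c = c2 xor 6c = ae
byte 6: (34 xor 79) xor 20 = 4d xor 20 = 6d
byte 7: (f6 xor 54) xor 74 = a2 xor 74 = d6
byte 8: (31 xor 6e) xor 68 = 5f xor 68 = 37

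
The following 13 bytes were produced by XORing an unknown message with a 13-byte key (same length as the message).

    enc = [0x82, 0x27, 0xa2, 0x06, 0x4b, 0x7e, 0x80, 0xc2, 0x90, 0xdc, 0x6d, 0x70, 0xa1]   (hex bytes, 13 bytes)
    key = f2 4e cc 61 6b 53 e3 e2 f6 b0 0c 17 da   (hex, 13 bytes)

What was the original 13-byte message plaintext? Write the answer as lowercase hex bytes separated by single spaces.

XOR is its own inverse, so applying the key byte-wise gives the result directly.
82 XOR f2 = 70
27 XOR 4e = 69
a2 XOR cc = 6e
06 XOR 61 = 67
4b XOR 6b = 20
7e XOR 53 = 2d
80 XOR e3 = 63
c2 XOR e2 = 20
90 XOR f6 = 66
dc XOR b0 = 6c
6d XOR 0c = 61
70 XOR 17 = 67
a1 XOR da = 7b

70 69 6e 67 20 2d 63 20 66 6c 61 67 7b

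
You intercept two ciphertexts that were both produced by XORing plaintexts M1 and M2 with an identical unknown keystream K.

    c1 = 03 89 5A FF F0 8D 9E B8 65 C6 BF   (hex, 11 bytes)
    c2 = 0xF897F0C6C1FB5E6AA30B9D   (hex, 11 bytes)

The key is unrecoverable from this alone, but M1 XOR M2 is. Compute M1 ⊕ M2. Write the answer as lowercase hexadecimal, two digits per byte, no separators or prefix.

fb1eaa393176c0d2c6cd22

c1 ⊕ c2 = (M1 ⊕ K) ⊕ (M2 ⊕ K) = M1 ⊕ M2 — the shared key cancels under XOR.
byte 0: 00000011 xor 11111000 = 11111011
byte 1: 10001001 xor 10010111 = 00011110
byte 2: 01011010 xor 11110000 = 10101010
byte 3: 11111111 xor 11000110 = 00111001
byte 4: 11110000 xor 11000001 = 00110001
byte 5: 10001101 xor 11111011 = 01110110
byte 6: 10011110 xor 01011110 = 11000000
byte 7: 10111000 xor 01101010 = 11010010
byte 8: 01100101 xor 10100011 = 11000110
byte 9: 11000110 xor 00001011 = 11001101
byte 10: 10111111 xor 10011101 = 00100010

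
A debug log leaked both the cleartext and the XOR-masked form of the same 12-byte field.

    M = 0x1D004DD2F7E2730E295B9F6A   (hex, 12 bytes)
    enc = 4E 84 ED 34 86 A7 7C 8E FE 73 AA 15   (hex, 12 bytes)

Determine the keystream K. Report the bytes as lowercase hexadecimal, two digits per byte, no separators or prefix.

5384a0e671450f80d728357f

Since enc = M ⊕ K, XORing both sides with M gives K = M ⊕ enc.
1d XOR 4e = 53
00 XOR 84 = 84
4d XOR ed = a0
d2 XOR 34 = e6
f7 XOR 86 = 71
e2 XOR a7 = 45
73 XOR 7c = 0f
0e XOR 8e = 80
29 XOR fe = d7
5b XOR 73 = 28
9f XOR aa = 35
6a XOR 15 = 7f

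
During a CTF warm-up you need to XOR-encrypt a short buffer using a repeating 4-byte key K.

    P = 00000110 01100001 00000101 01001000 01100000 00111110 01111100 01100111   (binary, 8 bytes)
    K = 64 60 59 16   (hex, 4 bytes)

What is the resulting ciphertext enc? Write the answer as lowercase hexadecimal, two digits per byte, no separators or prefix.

62015c5e045e2571

The 4-byte key repeats, so the effective keystream is 64 60 59 16 64 60 59 16.
byte 0:   6 xor 100 =  98
byte 1:  97 xor  96 =   1
byte 2:   5 xor  89 =  92
byte 3:  72 xor  22 =  94
byte 4:  96 xor 100 =   4
byte 5:  62 xor  96 =  94
byte 6: 124 xor  89 =  37
byte 7: 103 xor  22 = 113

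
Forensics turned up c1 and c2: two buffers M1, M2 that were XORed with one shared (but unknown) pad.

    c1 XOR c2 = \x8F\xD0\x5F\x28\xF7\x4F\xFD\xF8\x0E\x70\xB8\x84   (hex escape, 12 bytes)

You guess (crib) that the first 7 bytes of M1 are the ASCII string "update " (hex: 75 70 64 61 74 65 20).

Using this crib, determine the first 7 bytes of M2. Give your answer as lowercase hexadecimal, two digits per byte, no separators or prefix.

faa03b49832add

Since c1 ⊕ c2 = M1 ⊕ M2, XORing with the guessed M1 bytes yields the corresponding M2 bytes: M2 = (c1 ⊕ c2) ⊕ M1.
byte 0: 8f ⊕ 75 = fa
byte 1: d0 ⊕ 70 = a0
byte 2: 5f ⊕ 64 = 3b
byte 3: 28 ⊕ 61 = 49
byte 4: f7 ⊕ 74 = 83
byte 5: 4f ⊕ 65 = 2a
byte 6: fd ⊕ 20 = dd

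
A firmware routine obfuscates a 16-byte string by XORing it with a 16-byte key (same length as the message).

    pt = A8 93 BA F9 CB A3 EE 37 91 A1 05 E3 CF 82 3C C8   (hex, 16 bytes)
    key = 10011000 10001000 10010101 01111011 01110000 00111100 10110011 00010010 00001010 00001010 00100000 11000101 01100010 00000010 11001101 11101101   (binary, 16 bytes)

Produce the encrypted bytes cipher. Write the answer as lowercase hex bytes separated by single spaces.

30 1b 2f 82 bb 9f 5d 25 9b ab 25 26 ad 80 f1 25

XOR is its own inverse, so applying the key byte-wise gives the result directly.
10101000 ⊕ 10011000 = 00110000
10010011 ⊕ 10001000 = 00011011
10111010 ⊕ 10010101 = 00101111
11111001 ⊕ 01111011 = 10000010
11001011 ⊕ 01110000 = 10111011
10100011 ⊕ 00111100 = 10011111
11101110 ⊕ 10110011 = 01011101
00110111 ⊕ 00010010 = 00100101
10010001 ⊕ 00001010 = 10011011
10100001 ⊕ 00001010 = 10101011
00000101 ⊕ 00100000 = 00100101
11100011 ⊕ 11000101 = 00100110
11001111 ⊕ 01100010 = 10101101
10000010 ⊕ 00000010 = 10000000
00111100 ⊕ 11001101 = 11110001
11001000 ⊕ 11101101 = 00100101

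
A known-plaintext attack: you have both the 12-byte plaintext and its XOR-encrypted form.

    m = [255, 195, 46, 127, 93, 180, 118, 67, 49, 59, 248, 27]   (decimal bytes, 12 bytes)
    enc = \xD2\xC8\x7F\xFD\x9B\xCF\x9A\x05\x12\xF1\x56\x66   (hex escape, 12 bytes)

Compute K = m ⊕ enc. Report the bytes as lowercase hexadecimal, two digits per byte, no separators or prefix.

Since enc = m ⊕ K, XORing both sides with m gives K = m ⊕ enc.
ff ⊕ d2 = 2d
c3 ⊕ c8 = 0b
2e ⊕ 7f = 51
7f ⊕ fd = 82
5d ⊕ 9b = c6
b4 ⊕ cf = 7b
76 ⊕ 9a = ec
43 ⊕ 05 = 46
31 ⊕ 12 = 23
3b ⊕ f1 = ca
f8 ⊕ 56 = ae
1b ⊕ 66 = 7d

2d0b5182c67bec4623caae7d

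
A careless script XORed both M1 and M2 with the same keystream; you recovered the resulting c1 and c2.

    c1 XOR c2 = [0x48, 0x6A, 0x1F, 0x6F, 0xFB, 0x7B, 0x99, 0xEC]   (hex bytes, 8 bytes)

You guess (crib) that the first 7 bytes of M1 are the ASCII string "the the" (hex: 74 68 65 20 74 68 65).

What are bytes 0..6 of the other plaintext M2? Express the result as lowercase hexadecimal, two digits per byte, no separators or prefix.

Since c1 ⊕ c2 = M1 ⊕ M2, XORing with the guessed M1 bytes yields the corresponding M2 bytes: M2 = (c1 ⊕ c2) ⊕ M1.
 72 XOR 116 =  60
106 XOR 104 =   2
 31 XOR 101 = 122
111 XOR  32 =  79
251 XOR 116 = 143
123 XOR 104 =  19
153 XOR 101 = 252

3c027a4f8f13fc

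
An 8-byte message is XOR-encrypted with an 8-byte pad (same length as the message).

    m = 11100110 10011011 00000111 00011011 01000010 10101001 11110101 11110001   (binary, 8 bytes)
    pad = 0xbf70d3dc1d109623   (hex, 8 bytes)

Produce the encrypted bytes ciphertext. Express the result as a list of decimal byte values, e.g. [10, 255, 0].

[89, 235, 212, 199, 95, 185, 99, 210]

230 ⊕ 191 =  89
155 ⊕ 112 = 235
  7 ⊕ 211 = 212
 27 ⊕ 220 = 199
 66 ⊕  29 =  95
169 ⊕  16 = 185
245 ⊕ 150 =  99
241 ⊕  35 = 210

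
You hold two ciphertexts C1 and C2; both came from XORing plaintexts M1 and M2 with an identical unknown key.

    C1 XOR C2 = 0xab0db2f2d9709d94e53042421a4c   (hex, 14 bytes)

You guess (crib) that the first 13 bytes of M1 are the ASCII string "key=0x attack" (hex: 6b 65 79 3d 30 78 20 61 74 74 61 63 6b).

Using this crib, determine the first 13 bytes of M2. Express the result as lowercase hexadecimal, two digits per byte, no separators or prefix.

c068cbcfe908bdf59144232171

Since C1 ⊕ C2 = M1 ⊕ M2, XORing with the guessed M1 bytes yields the corresponding M2 bytes: M2 = (C1 ⊕ C2) ⊕ M1.
ab XOR 6b = c0
0d XOR 65 = 68
b2 XOR 79 = cb
f2 XOR 3d = cf
d9 XOR 30 = e9
70 XOR 78 = 08
9d XOR 20 = bd
94 XOR 61 = f5
e5 XOR 74 = 91
30 XOR 74 = 44
42 XOR 61 = 23
42 XOR 63 = 21
1a XOR 6b = 71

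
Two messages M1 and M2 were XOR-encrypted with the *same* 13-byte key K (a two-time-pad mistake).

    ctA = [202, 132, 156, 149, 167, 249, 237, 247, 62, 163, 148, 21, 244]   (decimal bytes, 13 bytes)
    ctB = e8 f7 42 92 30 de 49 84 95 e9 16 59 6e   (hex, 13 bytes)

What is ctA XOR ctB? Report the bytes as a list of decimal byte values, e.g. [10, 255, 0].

ctA ⊕ ctB = (M1 ⊕ K) ⊕ (M2 ⊕ K) = M1 ⊕ M2 — the shared key cancels under XOR.
202 ^ 232 =  34
132 ^ 247 = 115
156 ^  66 = 222
149 ^ 146 =   7
167 ^  48 = 151
249 ^ 222 =  39
237 ^  73 = 164
247 ^ 132 = 115
 62 ^ 149 = 171
163 ^ 233 =  74
148 ^  22 = 130
 21 ^  89 =  76
244 ^ 110 = 154

[34, 115, 222, 7, 151, 39, 164, 115, 171, 74, 130, 76, 154]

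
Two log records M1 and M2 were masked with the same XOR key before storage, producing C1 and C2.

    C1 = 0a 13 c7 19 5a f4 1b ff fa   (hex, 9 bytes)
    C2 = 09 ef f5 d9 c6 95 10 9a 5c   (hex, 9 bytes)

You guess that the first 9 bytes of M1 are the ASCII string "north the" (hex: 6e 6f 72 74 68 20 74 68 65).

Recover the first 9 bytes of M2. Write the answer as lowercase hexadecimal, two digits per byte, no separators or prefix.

6d9340b4f4417f0dc3

First, C1 ⊕ C2 = (M1 ⊕ K) ⊕ (M2 ⊕ K) = M1 ⊕ M2, so the key drops out. Then M2 = (M1 ⊕ M2) ⊕ M1 over the first 9 bytes.
byte 0: (0a XOR 09) XOR 6e = 03 XOR 6e = 6d
byte 1: (13 XOR ef) XOR 6f = fc XOR 6f = 93
byte 2: (c7 XOR f5) XOR 72 = 32 XOR 72 = 40
byte 3: (19 XOR d9) XOR 74 = c0 XOR 74 = b4
byte 4: (5a XOR c6) XOR 68 = 9c XOR 68 = f4
byte 5: (f4 XOR 95) XOR 20 = 61 XOR 20 = 41
byte 6: (1b XOR 10) XOR 74 = 0b XOR 74 = 7f
byte 7: (ff XOR 9a) XOR 68 = 65 XOR 68 = 0d
byte 8: (fa XOR 5c) XOR 65 = a6 XOR 65 = c3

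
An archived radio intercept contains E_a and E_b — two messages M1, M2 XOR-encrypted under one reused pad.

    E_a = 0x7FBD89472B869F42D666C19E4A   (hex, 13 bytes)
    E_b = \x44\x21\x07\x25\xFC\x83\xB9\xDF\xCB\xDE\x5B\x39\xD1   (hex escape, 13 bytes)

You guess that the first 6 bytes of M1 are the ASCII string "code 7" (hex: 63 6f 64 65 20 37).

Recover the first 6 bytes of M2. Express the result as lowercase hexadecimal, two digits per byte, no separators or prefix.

First, E_a ⊕ E_b = (M1 ⊕ K) ⊕ (M2 ⊕ K) = M1 ⊕ M2, so the key drops out. Then M2 = (M1 ⊕ M2) ⊕ M1 over the first 6 bytes.
byte 0: (7f xor 44) xor 63 = 3b xor 63 = 58
byte 1: (bd xor 21) xor 6f = 9c xor 6f = f3
byte 2: (89 xor 07) xor 64 = 8e xor 64 = ea
byte 3: (47 xor 25) xor 65 = 62 xor 65 = 07
byte 4: (2b xor fc) xor 20 = d7 xor 20 = f7
byte 5: (86 xor 83) xor 37 = 05 xor 37 = 32

58f3ea07f732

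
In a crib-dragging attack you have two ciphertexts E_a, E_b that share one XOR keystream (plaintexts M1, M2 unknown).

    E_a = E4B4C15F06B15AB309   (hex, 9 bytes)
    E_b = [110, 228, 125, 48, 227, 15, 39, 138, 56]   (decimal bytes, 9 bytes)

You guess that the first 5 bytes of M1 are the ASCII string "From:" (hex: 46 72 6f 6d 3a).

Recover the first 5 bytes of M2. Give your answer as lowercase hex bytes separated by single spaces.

First, E_a ⊕ E_b = (M1 ⊕ K) ⊕ (M2 ⊕ K) = M1 ⊕ M2, so the key drops out. Then M2 = (M1 ⊕ M2) ⊕ M1 over the first 5 bytes.
byte 0: (e4 ⊕ 6e) ⊕ 46 = 8a ⊕ 46 = cc
byte 1: (b4 ⊕ e4) ⊕ 72 = 50 ⊕ 72 = 22
byte 2: (c1 ⊕ 7d) ⊕ 6f = bc ⊕ 6f = d3
byte 3: (5f ⊕ 30) ⊕ 6d = 6f ⊕ 6d = 02
byte 4: (06 ⊕ e3) ⊕ 3a = e5 ⊕ 3a = df

cc 22 d3 02 df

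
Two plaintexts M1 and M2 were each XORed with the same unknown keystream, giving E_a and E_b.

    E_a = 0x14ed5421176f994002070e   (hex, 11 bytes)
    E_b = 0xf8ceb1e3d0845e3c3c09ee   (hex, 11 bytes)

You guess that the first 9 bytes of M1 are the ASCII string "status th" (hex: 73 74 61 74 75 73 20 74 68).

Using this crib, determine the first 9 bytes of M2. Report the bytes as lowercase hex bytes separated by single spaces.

First, E_a ⊕ E_b = (M1 ⊕ K) ⊕ (M2 ⊕ K) = M1 ⊕ M2, so the key drops out. Then M2 = (M1 ⊕ M2) ⊕ M1 over the first 9 bytes.
byte 0: (14 xor f8) xor 73 = ec xor 73 = 9f
byte 1: (ed xor ce) xor 74 = 23 xor 74 = 57
byte 2: (54 xor b1) xor 61 = e5 xor 61 = 84
byte 3: (21 xor e3) xor 74 = c2 xor 74 = b6
byte 4: (17 xor d0) xor 75 = c7 xor 75 = b2
byte 5: (6f xor 84) xor 73 = eb xor 73 = 98
byte 6: (99 xor 5e) xor 20 = c7 xor 20 = e7
byte 7: (40 xor 3c) xor 74 = 7c xor 74 = 08
byte 8: (02 xor 3c) xor 68 = 3e xor 68 = 56

9f 57 84 b6 b2 98 e7 08 56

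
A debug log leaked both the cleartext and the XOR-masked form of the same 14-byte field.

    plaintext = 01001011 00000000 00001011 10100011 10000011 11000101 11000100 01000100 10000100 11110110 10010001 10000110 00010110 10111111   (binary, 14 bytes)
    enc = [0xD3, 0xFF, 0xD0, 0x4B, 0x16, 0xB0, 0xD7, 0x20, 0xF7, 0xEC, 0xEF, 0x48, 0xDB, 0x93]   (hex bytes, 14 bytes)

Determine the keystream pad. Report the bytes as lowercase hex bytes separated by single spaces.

98 ff db e8 95 75 13 64 73 1a 7e ce cd 2c

Since enc = plaintext ⊕ pad, XORing both sides with plaintext gives pad = plaintext ⊕ enc.
byte 0: 01001011 XOR 11010011 = 10011000
byte 1: 00000000 XOR 11111111 = 11111111
byte 2: 00001011 XOR 11010000 = 11011011
byte 3: 10100011 XOR 01001011 = 11101000
byte 4: 10000011 XOR 00010110 = 10010101
byte 5: 11000101 XOR 10110000 = 01110101
byte 6: 11000100 XOR 11010111 = 00010011
byte 7: 01000100 XOR 00100000 = 01100100
byte 8: 10000100 XOR 11110111 = 01110011
byte 9: 11110110 XOR 11101100 = 00011010
byte 10: 10010001 XOR 11101111 = 01111110
byte 11: 10000110 XOR 01001000 = 11001110
byte 12: 00010110 XOR 11011011 = 11001101
byte 13: 10111111 XOR 10010011 = 00101100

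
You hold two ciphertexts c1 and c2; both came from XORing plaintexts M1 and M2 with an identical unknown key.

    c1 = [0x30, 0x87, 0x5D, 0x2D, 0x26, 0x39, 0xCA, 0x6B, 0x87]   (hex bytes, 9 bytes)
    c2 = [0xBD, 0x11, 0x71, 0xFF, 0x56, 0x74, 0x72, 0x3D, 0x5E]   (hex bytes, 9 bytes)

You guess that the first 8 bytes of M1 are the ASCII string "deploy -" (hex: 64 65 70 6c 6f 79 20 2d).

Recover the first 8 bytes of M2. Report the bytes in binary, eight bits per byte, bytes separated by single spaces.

11101001 11110011 01011100 10111110 00011111 00110100 10011000 01111011

First, c1 ⊕ c2 = (M1 ⊕ K) ⊕ (M2 ⊕ K) = M1 ⊕ M2, so the key drops out. Then M2 = (M1 ⊕ M2) ⊕ M1 over the first 8 bytes.
byte 0: (30 ^ bd) ^ 64 = 8d ^ 64 = e9
byte 1: (87 ^ 11) ^ 65 = 96 ^ 65 = f3
byte 2: (5d ^ 71) ^ 70 = 2c ^ 70 = 5c
byte 3: (2d ^ ff) ^ 6c = d2 ^ 6c = be
byte 4: (26 ^ 56) ^ 6f = 70 ^ 6f = 1f
byte 5: (39 ^ 74) ^ 79 = 4d ^ 79 = 34
byte 6: (ca ^ 72) ^ 20 = b8 ^ 20 = 98
byte 7: (6b ^ 3d) ^ 2d = 56 ^ 2d = 7b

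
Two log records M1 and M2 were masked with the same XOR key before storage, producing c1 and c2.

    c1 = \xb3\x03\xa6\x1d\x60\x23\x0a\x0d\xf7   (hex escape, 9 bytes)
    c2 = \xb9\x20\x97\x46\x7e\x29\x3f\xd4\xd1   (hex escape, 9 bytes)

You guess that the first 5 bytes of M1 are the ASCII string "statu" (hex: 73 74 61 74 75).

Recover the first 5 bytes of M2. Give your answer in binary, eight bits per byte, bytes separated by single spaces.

01111001 01010111 01010000 00101111 01101011

First, c1 ⊕ c2 = (M1 ⊕ K) ⊕ (M2 ⊕ K) = M1 ⊕ M2, so the key drops out. Then M2 = (M1 ⊕ M2) ⊕ M1 over the first 5 bytes.
byte 0: (b3 ⊕ b9) ⊕ 73 = 0a ⊕ 73 = 79
byte 1: (03 ⊕ 20) ⊕ 74 = 23 ⊕ 74 = 57
byte 2: (a6 ⊕ 97) ⊕ 61 = 31 ⊕ 61 = 50
byte 3: (1d ⊕ 46) ⊕ 74 = 5b ⊕ 74 = 2f
byte 4: (60 ⊕ 7e) ⊕ 75 = 1e ⊕ 75 = 6b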